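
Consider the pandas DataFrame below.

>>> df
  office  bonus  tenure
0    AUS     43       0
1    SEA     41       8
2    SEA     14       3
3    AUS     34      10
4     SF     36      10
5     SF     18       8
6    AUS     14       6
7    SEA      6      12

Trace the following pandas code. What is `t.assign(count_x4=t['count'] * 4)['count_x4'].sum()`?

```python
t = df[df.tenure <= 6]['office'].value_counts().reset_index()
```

12

filter rows where tenure <= 6:
  office  bonus  tenure
0    AUS     43       0
2    SEA     14       3
6    AUS     14       6
value_counts of office:
office
AUS    2
SEA    1
Name: count, dtype: int64
reset_index():
  office  count
0    AUS      2
1    SEA      1
add column count_x4 = t['count'] * 4:
  office  count  count_x4
0    AUS      2         8
1    SEA      1         4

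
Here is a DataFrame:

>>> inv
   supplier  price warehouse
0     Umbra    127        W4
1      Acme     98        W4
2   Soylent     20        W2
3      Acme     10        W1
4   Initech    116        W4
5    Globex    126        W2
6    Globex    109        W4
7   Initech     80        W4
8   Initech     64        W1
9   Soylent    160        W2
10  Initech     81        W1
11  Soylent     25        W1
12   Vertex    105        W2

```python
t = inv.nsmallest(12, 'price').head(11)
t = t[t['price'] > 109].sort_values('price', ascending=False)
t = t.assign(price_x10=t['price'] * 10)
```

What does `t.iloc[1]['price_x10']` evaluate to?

take 12 rows with smallest price:
   supplier  price warehouse
3      Acme     10        W1
2   Soylent     20        W2
11  Soylent     25        W1
8   Initech     64        W1
7   Initech     80        W4
10  Initech     81        W1
1      Acme     98        W4
12   Vertex    105        W2
6    Globex    109        W4
4   Initech    116        W4
5    Globex    126        W2
0     Umbra    127        W4
take first 11 rows:
   supplier  price warehouse
3      Acme     10        W1
2   Soylent     20        W2
11  Soylent     25        W1
8   Initech     64        W1
7   Initech     80        W4
10  Initech     81        W1
1      Acme     98        W4
12   Vertex    105        W2
6    Globex    109        W4
4   Initech    116        W4
5    Globex    126        W2
filter rows where price > 109:
  supplier  price warehouse
4  Initech    116        W4
5   Globex    126        W2
sort by price descending:
  supplier  price warehouse
5   Globex    126        W2
4  Initech    116        W4
add column price_x10 = t['price'] * 10:
  supplier  price warehouse  price_x10
5   Globex    126        W2       1260
4  Initech    116        W4       1160
Finally, value at position 1, column 'price_x10' = 1160.

1160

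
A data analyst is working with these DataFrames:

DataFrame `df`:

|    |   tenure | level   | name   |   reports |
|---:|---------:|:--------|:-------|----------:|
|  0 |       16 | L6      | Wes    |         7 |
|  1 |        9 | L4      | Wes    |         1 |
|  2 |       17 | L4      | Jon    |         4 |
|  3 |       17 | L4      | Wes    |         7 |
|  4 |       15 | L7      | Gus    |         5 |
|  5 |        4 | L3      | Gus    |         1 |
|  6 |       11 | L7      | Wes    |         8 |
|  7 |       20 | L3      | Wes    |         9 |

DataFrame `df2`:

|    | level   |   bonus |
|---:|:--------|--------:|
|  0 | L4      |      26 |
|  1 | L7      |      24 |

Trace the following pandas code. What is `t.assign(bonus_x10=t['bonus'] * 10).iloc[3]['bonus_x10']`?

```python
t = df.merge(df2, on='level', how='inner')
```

240

merge on 'level' (how='inner') → 5 rows:
   tenure level name  reports  bonus
0       9    L4  Wes        1     26
1      17    L4  Jon        4     26
2      17    L4  Wes        7     26
3      15    L7  Gus        5     24
4      11    L7  Wes        8     24
add column bonus_x10 = t['bonus'] * 10:
   tenure level name  reports  bonus  bonus_x10
0       9    L4  Wes        1     26        260
1      17    L4  Jon        4     26        260
2      17    L4  Wes        7     26        260
3      15    L7  Gus        5     24        240
4      11    L7  Wes        8     24        240
The value at position 3, column 'bonus_x10' is 240.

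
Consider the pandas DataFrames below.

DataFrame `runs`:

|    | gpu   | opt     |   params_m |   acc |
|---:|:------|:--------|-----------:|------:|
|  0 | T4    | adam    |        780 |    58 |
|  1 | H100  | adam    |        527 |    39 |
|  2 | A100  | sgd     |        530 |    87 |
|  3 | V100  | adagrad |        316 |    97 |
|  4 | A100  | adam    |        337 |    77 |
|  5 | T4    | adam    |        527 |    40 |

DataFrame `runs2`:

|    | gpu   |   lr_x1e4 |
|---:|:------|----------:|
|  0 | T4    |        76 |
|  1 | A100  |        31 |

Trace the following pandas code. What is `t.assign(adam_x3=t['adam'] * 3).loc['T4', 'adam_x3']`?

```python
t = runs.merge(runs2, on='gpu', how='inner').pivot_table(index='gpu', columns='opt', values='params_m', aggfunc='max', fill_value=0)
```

2340

merge on 'gpu' (how='inner') → 4 rows:
    gpu   opt  params_m  acc  lr_x1e4
0    T4  adam       780   58       76
1  A100   sgd       530   87       31
2  A100  adam       337   77       31
3    T4  adam       527   40       76
pivot: rows=gpu, cols=opt, max(params_m):
opt   adam  sgd
gpu            
A100   337  530
T4     780    0
add column adam_x3 = t['adam'] * 3:
opt   adam  sgd  adam_x3
gpu                     
A100   337  530     1011
T4     780    0     2340
value at row 'T4', column 'adam_x3' → 2340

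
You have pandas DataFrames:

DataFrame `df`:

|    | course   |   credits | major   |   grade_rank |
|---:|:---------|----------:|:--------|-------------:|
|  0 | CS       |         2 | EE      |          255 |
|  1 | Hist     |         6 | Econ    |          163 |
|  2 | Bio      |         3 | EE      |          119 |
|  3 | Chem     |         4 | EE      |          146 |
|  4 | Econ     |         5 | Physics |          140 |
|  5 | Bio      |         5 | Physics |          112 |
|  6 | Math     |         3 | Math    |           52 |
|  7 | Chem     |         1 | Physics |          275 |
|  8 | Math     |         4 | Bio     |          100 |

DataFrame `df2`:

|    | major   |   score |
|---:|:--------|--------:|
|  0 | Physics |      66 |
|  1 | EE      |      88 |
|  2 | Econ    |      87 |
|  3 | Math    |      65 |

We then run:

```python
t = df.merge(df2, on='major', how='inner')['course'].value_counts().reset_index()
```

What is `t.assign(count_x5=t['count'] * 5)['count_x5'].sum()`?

merge on 'major' (how='inner') → 8 rows:
  course  credits    major  grade_rank  score
0     CS        2       EE         255     88
1   Hist        6     Econ         163     87
2    Bio        3       EE         119     88
3   Chem        4       EE         146     88
4   Econ        5  Physics         140     66
5    Bio        5  Physics         112     66
6   Math        3     Math          52     65
7   Chem        1  Physics         275     66
value_counts of course:
course
Bio     2
Chem    2
CS      1
Hist    1
Econ    1
Math    1
Name: count, dtype: int64
reset_index():
  course  count
0    Bio      2
1   Chem      2
2     CS      1
3   Hist      1
4   Econ      1
5   Math      1
add column count_x5 = t['count'] * 5:
  course  count  count_x5
0    Bio      2        10
1   Chem      2        10
2     CS      1         5
3   Hist      1         5
4   Econ      1         5
5   Math      1         5
Finally, sum of column 'count_x5' = 40.

40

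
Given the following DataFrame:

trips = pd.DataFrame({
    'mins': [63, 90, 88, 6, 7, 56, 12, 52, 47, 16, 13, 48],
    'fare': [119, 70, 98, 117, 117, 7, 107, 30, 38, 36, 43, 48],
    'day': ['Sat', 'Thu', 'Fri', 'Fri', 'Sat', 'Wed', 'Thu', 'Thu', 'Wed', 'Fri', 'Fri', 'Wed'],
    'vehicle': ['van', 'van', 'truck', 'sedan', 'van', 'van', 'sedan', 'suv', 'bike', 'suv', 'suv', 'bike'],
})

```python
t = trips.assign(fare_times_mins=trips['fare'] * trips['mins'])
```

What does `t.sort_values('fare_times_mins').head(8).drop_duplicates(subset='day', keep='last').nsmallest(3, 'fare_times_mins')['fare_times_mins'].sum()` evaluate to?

add column fare_times_mins = trips['fare'] * trips['mins']:
    mins  fare  day vehicle  fare_times_mins
0     63   119  Sat     van             7497
1     90    70  Thu     van             6300
2     88    98  Fri   truck             8624
3      6   117  Fri   sedan              702
4      7   117  Sat     van              819
5     56     7  Wed     van              392
6     12   107  Thu   sedan             1284
7     52    30  Thu     suv             1560
8     47    38  Wed    bike             1786
9     16    36  Fri     suv              576
10    13    43  Fri     suv              559
11    48    48  Wed    bike             2304
sort by fare_times_mins:
    mins  fare  day vehicle  fare_times_mins
5     56     7  Wed     van              392
10    13    43  Fri     suv              559
9     16    36  Fri     suv              576
3      6   117  Fri   sedan              702
4      7   117  Sat     van              819
6     12   107  Thu   sedan             1284
7     52    30  Thu     suv             1560
8     47    38  Wed    bike             1786
11    48    48  Wed    bike             2304
1     90    70  Thu     van             6300
0     63   119  Sat     van             7497
2     88    98  Fri   truck             8624
take first 8 rows:
    mins  fare  day vehicle  fare_times_mins
5     56     7  Wed     van              392
10    13    43  Fri     suv              559
9     16    36  Fri     suv              576
3      6   117  Fri   sedan              702
4      7   117  Sat     van              819
6     12   107  Thu   sedan             1284
7     52    30  Thu     suv             1560
8     47    38  Wed    bike             1786
drop duplicate day (keep=last):
   mins  fare  day vehicle  fare_times_mins
3     6   117  Fri   sedan              702
4     7   117  Sat     van              819
7    52    30  Thu     suv             1560
8    47    38  Wed    bike             1786
take 3 rows with smallest fare_times_mins:
   mins  fare  day vehicle  fare_times_mins
3     6   117  Fri   sedan              702
4     7   117  Sat     van              819
7    52    30  Thu     suv             1560

3081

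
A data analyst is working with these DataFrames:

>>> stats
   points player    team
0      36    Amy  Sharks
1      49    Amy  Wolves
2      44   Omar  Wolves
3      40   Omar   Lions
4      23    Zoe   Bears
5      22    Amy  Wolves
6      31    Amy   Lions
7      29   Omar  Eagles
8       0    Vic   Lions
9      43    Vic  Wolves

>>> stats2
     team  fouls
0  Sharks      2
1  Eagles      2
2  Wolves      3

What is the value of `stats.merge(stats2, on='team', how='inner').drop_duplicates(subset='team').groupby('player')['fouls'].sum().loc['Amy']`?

merge on 'team' (how='inner') → 6 rows:
   points player    team  fouls
0      36    Amy  Sharks      2
1      49    Amy  Wolves      3
2      44   Omar  Wolves      3
3      22    Amy  Wolves      3
4      29   Omar  Eagles      2
5      43    Vic  Wolves      3
drop duplicate team (keep=first):
   points player    team  fouls
0      36    Amy  Sharks      2
1      49    Amy  Wolves      3
4      29   Omar  Eagles      2
group by player, sum of fouls:
player
Amy     5
Omar    2
Name: fouls, dtype: int64
Finally, value at index 'Amy' = 5.

5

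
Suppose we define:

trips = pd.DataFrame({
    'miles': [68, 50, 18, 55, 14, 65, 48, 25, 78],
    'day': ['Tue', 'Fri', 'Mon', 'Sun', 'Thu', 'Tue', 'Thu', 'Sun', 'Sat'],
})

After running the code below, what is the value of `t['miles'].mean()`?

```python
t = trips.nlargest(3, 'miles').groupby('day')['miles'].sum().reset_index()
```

105.5

take 3 rows with largest miles:
   miles  day
8     78  Sat
0     68  Tue
5     65  Tue
group by day, sum of miles:
day
Sat     78
Tue    133
Name: miles, dtype: int64
reset_index():
   day  miles
0  Sat     78
1  Tue    133
mean of column 'miles' → 105.5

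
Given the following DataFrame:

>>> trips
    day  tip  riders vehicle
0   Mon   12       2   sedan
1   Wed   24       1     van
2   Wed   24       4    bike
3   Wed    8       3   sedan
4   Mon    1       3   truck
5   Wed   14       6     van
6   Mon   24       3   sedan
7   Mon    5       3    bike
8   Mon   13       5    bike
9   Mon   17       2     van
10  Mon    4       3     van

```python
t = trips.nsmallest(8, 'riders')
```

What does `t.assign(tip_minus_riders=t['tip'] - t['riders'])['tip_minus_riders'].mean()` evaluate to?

take 8 rows with smallest riders:
    day  tip  riders vehicle
1   Wed   24       1     van
0   Mon   12       2   sedan
9   Mon   17       2     van
3   Wed    8       3   sedan
4   Mon    1       3   truck
6   Mon   24       3   sedan
7   Mon    5       3    bike
10  Mon    4       3     van
add column tip_minus_riders = t['tip'] - t['riders']:
    day  tip  riders vehicle  tip_minus_riders
1   Wed   24       1     van                23
0   Mon   12       2   sedan                10
9   Mon   17       2     van                15
3   Wed    8       3   sedan                 5
4   Mon    1       3   truck                -2
6   Mon   24       3   sedan                21
7   Mon    5       3    bike                 2
10  Mon    4       3     van                 1
Hence 9.375.

9.375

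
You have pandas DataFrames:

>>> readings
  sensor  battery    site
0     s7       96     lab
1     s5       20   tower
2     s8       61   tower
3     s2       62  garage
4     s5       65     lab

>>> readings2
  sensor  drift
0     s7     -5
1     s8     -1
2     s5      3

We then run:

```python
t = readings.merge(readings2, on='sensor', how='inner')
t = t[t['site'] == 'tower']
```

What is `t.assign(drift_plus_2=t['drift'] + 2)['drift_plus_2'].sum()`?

6

merge on 'sensor' (how='inner') → 4 rows:
  sensor  battery   site  drift
0     s7       96    lab     -5
1     s5       20  tower      3
2     s8       61  tower     -1
3     s5       65    lab      3
filter rows where site == 'tower':
  sensor  battery   site  drift
1     s5       20  tower      3
2     s8       61  tower     -1
add column drift_plus_2 = t['drift'] + 2:
  sensor  battery   site  drift  drift_plus_2
1     s5       20  tower      3             5
2     s8       61  tower     -1             1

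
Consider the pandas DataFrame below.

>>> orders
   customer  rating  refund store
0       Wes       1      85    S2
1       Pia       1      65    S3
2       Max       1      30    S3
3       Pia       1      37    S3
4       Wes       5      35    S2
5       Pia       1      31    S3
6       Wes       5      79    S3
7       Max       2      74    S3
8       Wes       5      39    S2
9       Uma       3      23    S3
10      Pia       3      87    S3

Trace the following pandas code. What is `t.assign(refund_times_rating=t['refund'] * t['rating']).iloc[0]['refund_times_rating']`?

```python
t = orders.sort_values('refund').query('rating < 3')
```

sort by refund:
   customer  rating  refund store
9       Uma       3      23    S3
2       Max       1      30    S3
5       Pia       1      31    S3
4       Wes       5      35    S2
3       Pia       1      37    S3
8       Wes       5      39    S2
1       Pia       1      65    S3
7       Max       2      74    S3
6       Wes       5      79    S3
0       Wes       1      85    S2
10      Pia       3      87    S3
filter rows where rating < 3:
  customer  rating  refund store
2      Max       1      30    S3
5      Pia       1      31    S3
3      Pia       1      37    S3
1      Pia       1      65    S3
7      Max       2      74    S3
0      Wes       1      85    S2
add column refund_times_rating = t['refund'] * t['rating']:
  customer  rating  refund store  refund_times_rating
2      Max       1      30    S3                   30
5      Pia       1      31    S3                   31
3      Pia       1      37    S3                   37
1      Pia       1      65    S3                   65
7      Max       2      74    S3                  148
0      Wes       1      85    S2                   85
So iloc[0]['refund_times_rating'] = 30.

30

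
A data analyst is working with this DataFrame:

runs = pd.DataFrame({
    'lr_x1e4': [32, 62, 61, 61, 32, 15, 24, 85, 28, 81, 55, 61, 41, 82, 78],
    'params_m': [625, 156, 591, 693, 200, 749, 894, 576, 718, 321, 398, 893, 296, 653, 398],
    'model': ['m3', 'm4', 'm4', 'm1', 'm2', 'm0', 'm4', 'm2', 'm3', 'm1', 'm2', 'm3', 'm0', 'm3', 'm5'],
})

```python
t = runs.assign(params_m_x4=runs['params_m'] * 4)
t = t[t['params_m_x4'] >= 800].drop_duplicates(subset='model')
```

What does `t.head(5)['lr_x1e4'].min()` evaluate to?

15

add column params_m_x4 = runs['params_m'] * 4:
    lr_x1e4  params_m model  params_m_x4
0        32       625    m3         2500
1        62       156    m4          624
2        61       591    m4         2364
3        61       693    m1         2772
4        32       200    m2          800
5        15       749    m0         2996
6        24       894    m4         3576
7        85       576    m2         2304
8        28       718    m3         2872
9        81       321    m1         1284
10       55       398    m2         1592
11       61       893    m3         3572
12       41       296    m0         1184
13       82       653    m3         2612
14       78       398    m5         1592
filter rows where params_m_x4 >= 800:
    lr_x1e4  params_m model  params_m_x4
0        32       625    m3         2500
2        61       591    m4         2364
3        61       693    m1         2772
4        32       200    m2          800
5        15       749    m0         2996
6        24       894    m4         3576
7        85       576    m2         2304
8        28       718    m3         2872
9        81       321    m1         1284
10       55       398    m2         1592
11       61       893    m3         3572
12       41       296    m0         1184
13       82       653    m3         2612
14       78       398    m5         1592
drop duplicate model (keep=first):
    lr_x1e4  params_m model  params_m_x4
0        32       625    m3         2500
2        61       591    m4         2364
3        61       693    m1         2772
4        32       200    m2          800
5        15       749    m0         2996
14       78       398    m5         1592
take first 5 rows:
   lr_x1e4  params_m model  params_m_x4
0       32       625    m3         2500
2       61       591    m4         2364
3       61       693    m1         2772
4       32       200    m2          800
5       15       749    m0         2996
Hence 15.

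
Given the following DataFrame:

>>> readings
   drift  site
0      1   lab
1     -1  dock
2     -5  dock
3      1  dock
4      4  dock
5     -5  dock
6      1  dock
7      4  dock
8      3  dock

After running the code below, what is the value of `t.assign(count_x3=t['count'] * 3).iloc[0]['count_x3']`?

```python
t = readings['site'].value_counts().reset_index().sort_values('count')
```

3

value_counts of site:
site
dock    8
lab     1
Name: count, dtype: int64
reset_index():
   site  count
0  dock      8
1   lab      1
sort by count:
   site  count
1   lab      1
0  dock      8
add column count_x3 = t['count'] * 3:
   site  count  count_x3
1   lab      1         3
0  dock      8        24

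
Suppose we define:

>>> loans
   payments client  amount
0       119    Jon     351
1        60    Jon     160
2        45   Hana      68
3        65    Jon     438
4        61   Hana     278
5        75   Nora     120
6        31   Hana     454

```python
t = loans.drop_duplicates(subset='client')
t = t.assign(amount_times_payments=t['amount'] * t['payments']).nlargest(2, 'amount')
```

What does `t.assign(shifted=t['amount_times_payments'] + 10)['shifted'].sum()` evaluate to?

50789

drop duplicate client (keep=first):
   payments client  amount
0       119    Jon     351
2        45   Hana      68
5        75   Nora     120
add column amount_times_payments = t['amount'] * t['payments']:
   payments client  amount  amount_times_payments
0       119    Jon     351                  41769
2        45   Hana      68                   3060
5        75   Nora     120                   9000
take 2 rows with largest amount:
   payments client  amount  amount_times_payments
0       119    Jon     351                  41769
5        75   Nora     120                   9000
add column shifted = t['amount_times_payments'] + 10:
   payments client  amount  amount_times_payments  shifted
0       119    Jon     351                  41769    41779
5        75   Nora     120                   9000     9010
Then the sum of column 'shifted': 50789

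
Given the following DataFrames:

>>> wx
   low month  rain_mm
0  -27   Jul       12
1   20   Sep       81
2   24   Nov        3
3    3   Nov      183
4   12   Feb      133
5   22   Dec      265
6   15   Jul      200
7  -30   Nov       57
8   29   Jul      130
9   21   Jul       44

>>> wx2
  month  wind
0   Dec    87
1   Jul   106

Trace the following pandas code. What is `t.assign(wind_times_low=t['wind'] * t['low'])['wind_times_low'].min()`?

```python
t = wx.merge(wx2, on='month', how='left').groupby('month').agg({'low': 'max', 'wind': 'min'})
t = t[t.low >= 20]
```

merge on 'month' (how='left') → 10 rows:
   low month  rain_mm   wind
0  -27   Jul       12  106.0
1   20   Sep       81    NaN
2   24   Nov        3    NaN
3    3   Nov      183    NaN
4   12   Feb      133    NaN
5   22   Dec      265   87.0
6   15   Jul      200  106.0
7  -30   Nov       57    NaN
8   29   Jul      130  106.0
9   21   Jul       44  106.0
group by month: max(low), min(wind):
       low   wind
month            
Dec     22   87.0
Feb     12    NaN
Jul     29  106.0
Nov     24    NaN
Sep     20    NaN
filter rows where low >= 20:
       low   wind
month            
Dec     22   87.0
Jul     29  106.0
Nov     24    NaN
Sep     20    NaN
add column wind_times_low = t['wind'] * t['low']:
       low   wind  wind_times_low
month                            
Dec     22   87.0          1914.0
Jul     29  106.0          3074.0
Nov     24    NaN             NaN
Sep     20    NaN             NaN
Reading off the min of column 'wind_times_low', we get 1914.0.

1914.0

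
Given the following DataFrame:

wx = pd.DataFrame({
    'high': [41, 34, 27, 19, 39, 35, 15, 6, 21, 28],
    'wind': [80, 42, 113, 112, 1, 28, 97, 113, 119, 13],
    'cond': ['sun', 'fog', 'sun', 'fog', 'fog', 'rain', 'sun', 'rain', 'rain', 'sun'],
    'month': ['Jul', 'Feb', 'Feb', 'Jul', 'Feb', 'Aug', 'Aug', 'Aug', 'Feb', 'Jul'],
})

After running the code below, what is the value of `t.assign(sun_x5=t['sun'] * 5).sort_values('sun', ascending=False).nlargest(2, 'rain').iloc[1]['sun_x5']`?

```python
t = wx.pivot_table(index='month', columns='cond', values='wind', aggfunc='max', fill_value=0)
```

pivot: rows=month, cols=cond, max(wind):
cond   fog  rain  sun
month                
Aug      0   113   97
Feb     42   119  113
Jul    112     0   80
add column sun_x5 = t['sun'] * 5:
cond   fog  rain  sun  sun_x5
month                        
Aug      0   113   97     485
Feb     42   119  113     565
Jul    112     0   80     400
sort by sun descending:
cond   fog  rain  sun  sun_x5
month                        
Feb     42   119  113     565
Aug      0   113   97     485
Jul    112     0   80     400
take 2 rows with largest rain:
cond   fog  rain  sun  sun_x5
month                        
Feb     42   119  113     565
Aug      0   113   97     485
Taking the value at position 1, column 'sun_x5' gives 485.

485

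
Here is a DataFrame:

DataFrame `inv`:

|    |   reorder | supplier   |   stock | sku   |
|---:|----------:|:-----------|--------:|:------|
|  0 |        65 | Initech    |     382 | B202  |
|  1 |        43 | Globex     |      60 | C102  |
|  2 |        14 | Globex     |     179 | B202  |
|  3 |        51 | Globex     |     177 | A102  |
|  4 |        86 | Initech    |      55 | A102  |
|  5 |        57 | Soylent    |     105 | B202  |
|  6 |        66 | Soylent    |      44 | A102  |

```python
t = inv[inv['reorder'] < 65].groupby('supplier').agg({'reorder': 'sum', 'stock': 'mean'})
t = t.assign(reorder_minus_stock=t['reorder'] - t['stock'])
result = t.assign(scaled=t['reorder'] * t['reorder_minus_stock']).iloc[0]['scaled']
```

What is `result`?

filter rows where reorder < 65:
   reorder supplier  stock   sku
1       43   Globex     60  C102
2       14   Globex    179  B202
3       51   Globex    177  A102
5       57  Soylent    105  B202
group by supplier: sum(reorder), mean(stock):
          reorder       stock
supplier                     
Globex        108  138.666667
Soylent        57  105.000000
add column reorder_minus_stock = t['reorder'] - t['stock']:
          reorder       stock  reorder_minus_stock
supplier                                          
Globex        108  138.666667           -30.666667
Soylent        57  105.000000           -48.000000
add column scaled = t['reorder'] * t['reorder_minus_stock']:
          reorder       stock  reorder_minus_stock  scaled
supplier                                                  
Globex        108  138.666667           -30.666667 -3312.0
Soylent        57  105.000000           -48.000000 -2736.0
Then the value at position 0, column 'scaled': -3312

-3312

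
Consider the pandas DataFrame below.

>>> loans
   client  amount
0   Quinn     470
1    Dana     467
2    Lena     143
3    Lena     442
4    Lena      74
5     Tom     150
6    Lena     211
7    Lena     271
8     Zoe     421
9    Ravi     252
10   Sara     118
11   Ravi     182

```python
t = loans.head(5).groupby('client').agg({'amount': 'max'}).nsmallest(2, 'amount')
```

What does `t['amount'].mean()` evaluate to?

454.5

take first 5 rows:
  client  amount
0  Quinn     470
1   Dana     467
2   Lena     143
3   Lena     442
4   Lena      74
group by client, max of amount:
        amount
client        
Dana       467
Lena       442
Quinn      470
take 2 rows with smallest amount:
        amount
client        
Lena       442
Dana       467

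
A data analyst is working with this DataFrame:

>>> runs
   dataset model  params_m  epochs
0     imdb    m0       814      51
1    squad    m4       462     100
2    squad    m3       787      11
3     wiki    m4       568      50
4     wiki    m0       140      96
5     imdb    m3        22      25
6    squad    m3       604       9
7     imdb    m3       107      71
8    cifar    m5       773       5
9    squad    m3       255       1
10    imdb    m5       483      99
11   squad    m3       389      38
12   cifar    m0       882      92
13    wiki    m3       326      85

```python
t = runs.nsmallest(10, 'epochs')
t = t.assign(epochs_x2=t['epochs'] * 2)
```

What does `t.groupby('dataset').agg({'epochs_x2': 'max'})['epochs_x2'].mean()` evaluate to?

take 10 rows with smallest epochs:
   dataset model  params_m  epochs
9    squad    m3       255       1
8    cifar    m5       773       5
6    squad    m3       604       9
2    squad    m3       787      11
5     imdb    m3        22      25
11   squad    m3       389      38
3     wiki    m4       568      50
0     imdb    m0       814      51
7     imdb    m3       107      71
13    wiki    m3       326      85
add column epochs_x2 = t['epochs'] * 2:
   dataset model  params_m  epochs  epochs_x2
9    squad    m3       255       1          2
8    cifar    m5       773       5         10
6    squad    m3       604       9         18
2    squad    m3       787      11         22
5     imdb    m3        22      25         50
11   squad    m3       389      38         76
3     wiki    m4       568      50        100
0     imdb    m0       814      51        102
7     imdb    m3       107      71        142
13    wiki    m3       326      85        170
group by dataset, max of epochs_x2:
         epochs_x2
dataset           
cifar           10
imdb           142
squad           76
wiki           170
Taking the mean of column 'epochs_x2' gives 99.5.

99.5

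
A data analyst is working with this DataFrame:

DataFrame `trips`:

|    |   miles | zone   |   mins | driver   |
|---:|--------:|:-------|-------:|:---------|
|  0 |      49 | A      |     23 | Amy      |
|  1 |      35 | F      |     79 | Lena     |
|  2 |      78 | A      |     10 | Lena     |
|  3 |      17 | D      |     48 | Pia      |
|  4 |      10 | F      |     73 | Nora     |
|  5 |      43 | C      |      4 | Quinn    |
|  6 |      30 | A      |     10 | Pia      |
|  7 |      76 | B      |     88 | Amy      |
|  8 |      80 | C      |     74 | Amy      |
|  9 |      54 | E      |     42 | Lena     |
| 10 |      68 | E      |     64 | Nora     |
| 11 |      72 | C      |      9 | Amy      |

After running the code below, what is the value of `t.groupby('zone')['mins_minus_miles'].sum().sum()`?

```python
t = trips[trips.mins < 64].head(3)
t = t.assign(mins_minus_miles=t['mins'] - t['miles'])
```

-63

filter rows where mins < 64:
    miles zone  mins driver
0      49    A    23    Amy
2      78    A    10   Lena
3      17    D    48    Pia
5      43    C     4  Quinn
6      30    A    10    Pia
9      54    E    42   Lena
11     72    C     9    Amy
take first 3 rows:
   miles zone  mins driver
0     49    A    23    Amy
2     78    A    10   Lena
3     17    D    48    Pia
add column mins_minus_miles = t['mins'] - t['miles']:
   miles zone  mins driver  mins_minus_miles
0     49    A    23    Amy               -26
2     78    A    10   Lena               -68
3     17    D    48    Pia                31
group by zone, sum of mins_minus_miles:
zone
A   -94
D    31
Name: mins_minus_miles, dtype: int64
Taking the sum of the resulting series gives -63.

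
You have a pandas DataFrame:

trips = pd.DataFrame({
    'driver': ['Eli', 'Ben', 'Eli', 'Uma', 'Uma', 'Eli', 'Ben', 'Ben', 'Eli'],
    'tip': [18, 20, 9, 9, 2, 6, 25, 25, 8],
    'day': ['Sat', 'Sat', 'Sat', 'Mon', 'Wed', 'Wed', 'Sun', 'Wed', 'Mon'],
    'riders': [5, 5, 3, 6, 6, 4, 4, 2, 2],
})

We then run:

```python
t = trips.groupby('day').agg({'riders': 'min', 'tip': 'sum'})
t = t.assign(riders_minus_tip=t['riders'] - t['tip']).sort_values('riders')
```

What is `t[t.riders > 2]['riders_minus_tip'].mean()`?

-32.5

group by day: min(riders), sum(tip):
     riders  tip
day             
Mon       2   17
Sat       3   47
Sun       4   25
Wed       2   33
add column riders_minus_tip = t['riders'] - t['tip']:
     riders  tip  riders_minus_tip
day                               
Mon       2   17               -15
Sat       3   47               -44
Sun       4   25               -21
Wed       2   33               -31
sort by riders:
     riders  tip  riders_minus_tip
day                               
Mon       2   17               -15
Wed       2   33               -31
Sat       3   47               -44
Sun       4   25               -21
filter rows where riders > 2:
     riders  tip  riders_minus_tip
day                               
Sat       3   47               -44
Sun       4   25               -21
Hence -32.5.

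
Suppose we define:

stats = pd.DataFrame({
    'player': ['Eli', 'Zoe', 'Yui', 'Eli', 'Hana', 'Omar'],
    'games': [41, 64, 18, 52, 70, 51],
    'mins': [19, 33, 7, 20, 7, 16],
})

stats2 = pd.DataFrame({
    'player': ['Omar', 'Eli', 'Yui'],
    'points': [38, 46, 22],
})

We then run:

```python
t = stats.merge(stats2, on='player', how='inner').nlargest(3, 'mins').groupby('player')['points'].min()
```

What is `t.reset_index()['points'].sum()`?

84

merge on 'player' (how='inner') → 4 rows:
  player  games  mins  points
0    Eli     41    19      46
1    Yui     18     7      22
2    Eli     52    20      46
3   Omar     51    16      38
take 3 rows with largest mins:
  player  games  mins  points
2    Eli     52    20      46
0    Eli     41    19      46
3   Omar     51    16      38
group by player, min of points:
player
Eli     46
Omar    38
Name: points, dtype: int64
reset_index():
  player  points
0    Eli      46
1   Omar      38
sum of column 'points' → 84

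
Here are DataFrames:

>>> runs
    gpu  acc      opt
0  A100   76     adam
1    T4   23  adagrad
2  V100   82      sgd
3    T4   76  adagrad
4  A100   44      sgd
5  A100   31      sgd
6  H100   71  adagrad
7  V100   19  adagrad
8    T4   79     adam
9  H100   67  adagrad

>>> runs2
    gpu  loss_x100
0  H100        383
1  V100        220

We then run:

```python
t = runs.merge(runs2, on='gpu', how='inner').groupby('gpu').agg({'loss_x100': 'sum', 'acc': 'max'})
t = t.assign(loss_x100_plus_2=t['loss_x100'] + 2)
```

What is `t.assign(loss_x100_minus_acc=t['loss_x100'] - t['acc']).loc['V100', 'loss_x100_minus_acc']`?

358

merge on 'gpu' (how='inner') → 4 rows:
    gpu  acc      opt  loss_x100
0  V100   82      sgd        220
1  H100   71  adagrad        383
2  V100   19  adagrad        220
3  H100   67  adagrad        383
group by gpu: sum(loss_x100), max(acc):
      loss_x100  acc
gpu                 
H100        766   71
V100        440   82
add column loss_x100_plus_2 = t['loss_x100'] + 2:
      loss_x100  acc  loss_x100_plus_2
gpu                                   
H100        766   71               768
V100        440   82               442
add column loss_x100_minus_acc = t['loss_x100'] - t['acc']:
      loss_x100  acc  loss_x100_plus_2  loss_x100_minus_acc
gpu                                                        
H100        766   71               768                  695
V100        440   82               442                  358
Taking the value at row 'V100', column 'loss_x100_minus_acc' gives 358.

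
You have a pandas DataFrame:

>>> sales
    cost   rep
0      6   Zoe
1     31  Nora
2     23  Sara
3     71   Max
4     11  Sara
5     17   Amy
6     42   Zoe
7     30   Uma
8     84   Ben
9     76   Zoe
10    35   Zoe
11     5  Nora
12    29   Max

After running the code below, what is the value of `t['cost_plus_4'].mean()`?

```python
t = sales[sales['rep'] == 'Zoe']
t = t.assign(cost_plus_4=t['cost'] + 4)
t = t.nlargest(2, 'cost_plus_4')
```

63.0

filter rows where rep == 'Zoe':
    cost  rep
0      6  Zoe
6     42  Zoe
9     76  Zoe
10    35  Zoe
add column cost_plus_4 = t['cost'] + 4:
    cost  rep  cost_plus_4
0      6  Zoe           10
6     42  Zoe           46
9     76  Zoe           80
10    35  Zoe           39
take 2 rows with largest cost_plus_4:
   cost  rep  cost_plus_4
9    76  Zoe           80
6    42  Zoe           46
mean of column 'cost_plus_4' → 63.0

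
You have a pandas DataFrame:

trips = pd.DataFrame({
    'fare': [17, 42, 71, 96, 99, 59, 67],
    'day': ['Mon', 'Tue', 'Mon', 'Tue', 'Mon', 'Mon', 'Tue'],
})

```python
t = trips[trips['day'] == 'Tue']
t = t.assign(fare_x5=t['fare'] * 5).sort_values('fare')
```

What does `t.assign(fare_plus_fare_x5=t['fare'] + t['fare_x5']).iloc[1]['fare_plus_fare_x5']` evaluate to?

402

filter rows where day == 'Tue':
   fare  day
1    42  Tue
3    96  Tue
6    67  Tue
add column fare_x5 = t['fare'] * 5:
   fare  day  fare_x5
1    42  Tue      210
3    96  Tue      480
6    67  Tue      335
sort by fare:
   fare  day  fare_x5
1    42  Tue      210
6    67  Tue      335
3    96  Tue      480
add column fare_plus_fare_x5 = t['fare'] + t['fare_x5']:
   fare  day  fare_x5  fare_plus_fare_x5
1    42  Tue      210                252
6    67  Tue      335                402
3    96  Tue      480                576
Taking the value at position 1, column 'fare_plus_fare_x5' gives 402.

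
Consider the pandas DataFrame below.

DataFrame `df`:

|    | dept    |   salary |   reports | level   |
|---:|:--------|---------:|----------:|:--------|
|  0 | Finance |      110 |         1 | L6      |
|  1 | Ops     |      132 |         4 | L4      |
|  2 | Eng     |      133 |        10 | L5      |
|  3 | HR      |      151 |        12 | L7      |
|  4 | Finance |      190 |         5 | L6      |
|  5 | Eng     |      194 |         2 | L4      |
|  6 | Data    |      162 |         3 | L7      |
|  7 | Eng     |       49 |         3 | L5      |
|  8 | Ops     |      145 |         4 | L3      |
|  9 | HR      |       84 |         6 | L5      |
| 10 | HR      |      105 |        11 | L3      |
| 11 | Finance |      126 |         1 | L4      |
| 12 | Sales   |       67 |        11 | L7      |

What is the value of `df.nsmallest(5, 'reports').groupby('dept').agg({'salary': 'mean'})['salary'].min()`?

118.0

take 5 rows with smallest reports:
       dept  salary  reports level
0   Finance     110        1    L6
11  Finance     126        1    L4
5       Eng     194        2    L4
6      Data     162        3    L7
7       Eng      49        3    L5
group by dept, mean of salary:
         salary
dept           
Data      162.0
Eng       121.5
Finance   118.0
Hence 118.0.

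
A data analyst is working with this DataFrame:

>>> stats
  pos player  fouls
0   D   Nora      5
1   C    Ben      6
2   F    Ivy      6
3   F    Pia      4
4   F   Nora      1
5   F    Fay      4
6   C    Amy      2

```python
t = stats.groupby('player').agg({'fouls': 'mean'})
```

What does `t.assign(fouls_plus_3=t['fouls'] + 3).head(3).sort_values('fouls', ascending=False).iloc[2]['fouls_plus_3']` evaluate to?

5.0

group by player, mean of fouls:
        fouls
player       
Amy       2.0
Ben       6.0
Fay       4.0
Ivy       6.0
Nora      3.0
Pia       4.0
add column fouls_plus_3 = t['fouls'] + 3:
        fouls  fouls_plus_3
player                     
Amy       2.0           5.0
Ben       6.0           9.0
Fay       4.0           7.0
Ivy       6.0           9.0
Nora      3.0           6.0
Pia       4.0           7.0
take first 3 rows:
        fouls  fouls_plus_3
player                     
Amy       2.0           5.0
Ben       6.0           9.0
Fay       4.0           7.0
sort by fouls descending:
        fouls  fouls_plus_3
player                     
Ben       6.0           9.0
Fay       4.0           7.0
Amy       2.0           5.0
Then the value at position 2, column 'fouls_plus_3': 5.0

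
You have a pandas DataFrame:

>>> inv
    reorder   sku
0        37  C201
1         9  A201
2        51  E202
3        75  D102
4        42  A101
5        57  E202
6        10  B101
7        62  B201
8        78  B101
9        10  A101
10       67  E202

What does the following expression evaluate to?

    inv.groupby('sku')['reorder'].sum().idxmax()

E202

group by sku, sum of reorder:
sku
A101     52
A201      9
B101     88
B201     62
C201     37
D102     75
E202    175
Name: reorder, dtype: int64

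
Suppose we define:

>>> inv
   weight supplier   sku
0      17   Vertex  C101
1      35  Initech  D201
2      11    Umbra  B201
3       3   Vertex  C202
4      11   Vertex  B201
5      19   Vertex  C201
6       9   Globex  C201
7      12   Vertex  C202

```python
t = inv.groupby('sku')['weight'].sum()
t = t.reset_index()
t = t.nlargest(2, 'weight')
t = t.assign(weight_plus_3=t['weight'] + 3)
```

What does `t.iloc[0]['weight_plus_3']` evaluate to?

38

group by sku, sum of weight:
sku
B201    22
C101    17
C201    28
C202    15
D201    35
Name: weight, dtype: int64
reset_index():
    sku  weight
0  B201      22
1  C101      17
2  C201      28
3  C202      15
4  D201      35
take 2 rows with largest weight:
    sku  weight
4  D201      35
2  C201      28
add column weight_plus_3 = t['weight'] + 3:
    sku  weight  weight_plus_3
4  D201      35             38
2  C201      28             31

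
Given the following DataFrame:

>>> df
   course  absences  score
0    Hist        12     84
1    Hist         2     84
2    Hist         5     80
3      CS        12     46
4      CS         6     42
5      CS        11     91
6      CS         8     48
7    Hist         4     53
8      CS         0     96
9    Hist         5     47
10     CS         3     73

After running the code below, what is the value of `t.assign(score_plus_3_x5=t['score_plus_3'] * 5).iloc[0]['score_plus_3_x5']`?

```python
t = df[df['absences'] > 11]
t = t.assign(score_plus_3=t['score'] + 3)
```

435

filter rows where absences > 11:
  course  absences  score
0   Hist        12     84
3     CS        12     46
add column score_plus_3 = t['score'] + 3:
  course  absences  score  score_plus_3
0   Hist        12     84            87
3     CS        12     46            49
add column score_plus_3_x5 = t['score_plus_3'] * 5:
  course  absences  score  score_plus_3  score_plus_3_x5
0   Hist        12     84            87              435
3     CS        12     46            49              245
Taking the value at position 0, column 'score_plus_3_x5' gives 435.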